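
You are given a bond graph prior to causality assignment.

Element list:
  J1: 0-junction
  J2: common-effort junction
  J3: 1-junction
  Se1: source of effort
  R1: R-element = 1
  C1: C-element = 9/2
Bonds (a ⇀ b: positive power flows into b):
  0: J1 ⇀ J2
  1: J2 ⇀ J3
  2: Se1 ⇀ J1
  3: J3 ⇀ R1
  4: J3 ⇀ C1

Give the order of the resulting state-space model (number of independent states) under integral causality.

1  (C1 all integral)

bond 2 →J1  (Se1 (Se) sets effort on bond)
bond 0 →J2  (J1 effort already set via bond 2)
bond 1 →J3  (common-e at J2 fixed by 0)
bond 4 →J3  (C1 outputs effort q/C1)
bond 3 →R1  (only one flow-in slot at J3)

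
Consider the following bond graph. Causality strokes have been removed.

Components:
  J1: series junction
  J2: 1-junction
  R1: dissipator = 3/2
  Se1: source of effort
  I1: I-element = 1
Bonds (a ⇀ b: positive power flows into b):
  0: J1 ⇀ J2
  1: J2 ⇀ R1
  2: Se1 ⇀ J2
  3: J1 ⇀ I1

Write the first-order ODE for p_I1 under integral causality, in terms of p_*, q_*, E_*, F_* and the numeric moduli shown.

#2 stroke→J2  (Se1 fixes effort; stroke away)
#3 stroke→I1  (prefer integral on I1)
#0 stroke→J1  (1-jn J1 has f-setter on 3)
#1 stroke→J2  (1-jn J2 has f-setter on 0)

dp_I1/dt = E_Se1 - 3*p_I1/2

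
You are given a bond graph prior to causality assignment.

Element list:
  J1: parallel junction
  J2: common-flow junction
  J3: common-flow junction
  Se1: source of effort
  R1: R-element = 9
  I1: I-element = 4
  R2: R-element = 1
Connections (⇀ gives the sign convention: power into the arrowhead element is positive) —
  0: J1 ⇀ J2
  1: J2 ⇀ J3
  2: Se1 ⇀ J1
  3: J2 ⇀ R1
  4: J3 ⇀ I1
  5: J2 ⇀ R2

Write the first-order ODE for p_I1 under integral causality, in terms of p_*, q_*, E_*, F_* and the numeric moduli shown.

#2 |J1  (source Se1 imposes e)
#0 |J2  (0-jn J1 has e-setter on 2)
#4 |I1  (I1 outputs flow p/I1)
#1 |J3  (J3 flow already set via bond 4)
#3 |J2  (J2: bond 1 brought flow, rest push out)
#5 |J2  (common-f at J2 fixed by 1)

dp_I1/dt = E_Se1 - 5*p_I1/2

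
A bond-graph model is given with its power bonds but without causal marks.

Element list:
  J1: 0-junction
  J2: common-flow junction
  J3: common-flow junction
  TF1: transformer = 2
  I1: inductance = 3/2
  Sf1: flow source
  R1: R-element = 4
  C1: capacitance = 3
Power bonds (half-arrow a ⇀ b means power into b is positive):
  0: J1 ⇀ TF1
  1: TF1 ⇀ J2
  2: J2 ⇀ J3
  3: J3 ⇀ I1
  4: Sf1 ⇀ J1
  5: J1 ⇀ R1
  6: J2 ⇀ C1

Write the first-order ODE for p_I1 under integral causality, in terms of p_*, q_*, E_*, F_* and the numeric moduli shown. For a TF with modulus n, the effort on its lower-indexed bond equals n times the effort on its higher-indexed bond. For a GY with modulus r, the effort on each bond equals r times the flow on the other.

dp_I1/dt = 2*F_Sf1 - 2*p_I1/3 - q_C1/3

b4 →Sf1  (Sf1 (Sf) sets flow on bond)
b3 →I1  (I1 integral (f out))
b2 →J3  (J3 flow already set via bond 3)
b1 →J2  (J2 flow already set via bond 2)
b6 →J2  (J2 flow already set via bond 2)
b0 →TF1  (TF1: transformer flips bond 1)
b5 →J1  (J1: last free bond brings effort in)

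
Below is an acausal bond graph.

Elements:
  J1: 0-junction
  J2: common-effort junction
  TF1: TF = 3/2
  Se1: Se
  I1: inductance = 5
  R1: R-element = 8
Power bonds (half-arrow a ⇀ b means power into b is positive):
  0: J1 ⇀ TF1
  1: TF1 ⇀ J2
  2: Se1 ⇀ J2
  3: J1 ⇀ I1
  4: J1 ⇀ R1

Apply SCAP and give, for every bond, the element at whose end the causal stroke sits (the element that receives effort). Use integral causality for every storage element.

b2 stroke at J2  (Se1 fixes effort; stroke away)
b1 stroke at TF1  (J2: bond 2 brought effort, rest push out)
b0 stroke at J1  (TF1: transformer flips bond 1)
b3 stroke at I1  (J1: bond 0 brought effort, rest push out)
b4 stroke at R1  (0-jn J1 has e-setter on 0)

b0 →J1
b1 →TF1
b2 →J2
b3 →I1
b4 →R1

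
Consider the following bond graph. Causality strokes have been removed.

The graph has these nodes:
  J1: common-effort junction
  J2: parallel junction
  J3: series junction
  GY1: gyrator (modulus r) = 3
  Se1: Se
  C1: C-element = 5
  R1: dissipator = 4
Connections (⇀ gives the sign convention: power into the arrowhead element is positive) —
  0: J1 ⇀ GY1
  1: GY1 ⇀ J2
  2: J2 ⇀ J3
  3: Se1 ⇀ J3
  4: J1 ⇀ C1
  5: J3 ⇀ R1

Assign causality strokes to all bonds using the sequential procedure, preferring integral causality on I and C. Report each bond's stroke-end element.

β3 stroke at J3  (Se1 (Se) sets effort on bond)
β4 stroke at J1  (C1 outputs effort q/C1)
β0 stroke at GY1  (0-jn J1 has e-setter on 4)
β1 stroke at GY1  (GY1: gyrator matches bond 0)
β2 stroke at J2  (J2 needs exactly one e-in)
β5 stroke at J3  (1-jn J3 has f-setter on 2)

bond 0 →GY1
bond 1 →GY1
bond 2 →J2
bond 3 →J3
bond 4 →J1
bond 5 →J3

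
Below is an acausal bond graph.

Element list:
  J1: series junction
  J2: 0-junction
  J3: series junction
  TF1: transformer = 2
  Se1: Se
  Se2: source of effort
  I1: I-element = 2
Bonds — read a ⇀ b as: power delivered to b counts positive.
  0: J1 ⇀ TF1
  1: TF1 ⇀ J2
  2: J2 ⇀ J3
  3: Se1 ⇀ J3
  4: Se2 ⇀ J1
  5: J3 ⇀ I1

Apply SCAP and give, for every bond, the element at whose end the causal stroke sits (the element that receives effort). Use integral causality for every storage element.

#0 →TF1
#1 →J2
#2 →J3
#3 →J3
#4 →J1
#5 →I1

b3 stroke at J3  (Se1 fixes effort; stroke away)
b4 stroke at J1  (Se2: effort source, stroke at far end)
b0 stroke at TF1  (J1 needs exactly one f-in)
b1 stroke at J2  (TF1 one-in-one-out from 0)
b2 stroke at J3  (J2: bond 1 brought effort, rest push out)
b5 stroke at I1  (J3 needs exactly one f-in)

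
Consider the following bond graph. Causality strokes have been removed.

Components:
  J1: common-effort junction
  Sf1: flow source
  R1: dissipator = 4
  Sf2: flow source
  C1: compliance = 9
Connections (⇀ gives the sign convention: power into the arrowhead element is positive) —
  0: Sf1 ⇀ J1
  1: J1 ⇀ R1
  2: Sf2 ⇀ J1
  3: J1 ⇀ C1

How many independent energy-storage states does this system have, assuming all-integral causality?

β0 stroke at Sf1  (Sf1 fixes flow; stroke at Sf1)
β2 stroke at Sf2  (Sf2: flow source, stroke at near end)
β3 stroke at J1  (C1 outputs effort q/C1)
β1 stroke at R1  (J1 effort already set via bond 3)

1  (C1 all integral)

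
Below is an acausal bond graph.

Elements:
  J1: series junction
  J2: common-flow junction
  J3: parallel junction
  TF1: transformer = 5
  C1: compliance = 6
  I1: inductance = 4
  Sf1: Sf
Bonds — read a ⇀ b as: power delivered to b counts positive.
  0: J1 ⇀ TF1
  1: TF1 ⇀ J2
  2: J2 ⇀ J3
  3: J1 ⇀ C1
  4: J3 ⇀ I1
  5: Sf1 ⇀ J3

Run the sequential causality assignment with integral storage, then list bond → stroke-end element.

#0 →TF1
#1 →J2
#2 →J3
#3 →J1
#4 →I1
#5 →Sf1

β5 stroke→Sf1  (source Sf1 imposes f)
β3 stroke→J1  (C1 integral (e out))
β0 stroke→TF1  (J1: last free bond brings flow in)
β1 stroke→J2  (through TF1, causality passes straight; one stroke at TF1)
β2 stroke→J3  (J2 needs exactly one f-in)
β4 stroke→I1  (0-jn J3 has e-setter on 2)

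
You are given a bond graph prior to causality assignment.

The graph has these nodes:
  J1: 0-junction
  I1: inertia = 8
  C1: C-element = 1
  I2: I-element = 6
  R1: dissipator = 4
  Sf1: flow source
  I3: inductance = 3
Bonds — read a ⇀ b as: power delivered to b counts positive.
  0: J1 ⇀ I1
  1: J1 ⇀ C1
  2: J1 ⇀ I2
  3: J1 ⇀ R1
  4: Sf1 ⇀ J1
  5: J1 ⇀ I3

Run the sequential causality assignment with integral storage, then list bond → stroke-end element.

b0 →I1
b1 →J1
b2 →I2
b3 →R1
b4 →Sf1
b5 →I3

b4 stroke at Sf1  (source Sf1 imposes f)
b0 stroke at I1  (prefer integral on I1)
b1 stroke at J1  (C1 outputs effort q/C1)
b2 stroke at I2  (0-jn J1 has e-setter on 1)
b3 stroke at R1  (J1: bond 1 brought effort, rest push out)
b5 stroke at I3  (common-e at J1 fixed by 1)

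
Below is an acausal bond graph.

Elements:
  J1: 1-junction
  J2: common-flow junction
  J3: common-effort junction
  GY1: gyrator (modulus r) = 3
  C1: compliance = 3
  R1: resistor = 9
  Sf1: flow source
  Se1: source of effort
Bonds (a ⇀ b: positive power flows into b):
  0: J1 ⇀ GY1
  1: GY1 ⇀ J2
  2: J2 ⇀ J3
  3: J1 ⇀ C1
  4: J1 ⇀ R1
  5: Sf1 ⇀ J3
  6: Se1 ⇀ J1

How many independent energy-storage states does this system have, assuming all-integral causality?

1  (C1 all integral)

β5 |Sf1  (Sf1 fixes flow; stroke at Sf1)
β6 |J1  (Se1: effort source, stroke at far end)
β2 |J3  (J3: last free bond brings effort in)
β1 |J2  (common-f at J2 fixed by 2)
β0 |J1  (GY GY1: same side as bond 1)
β3 |J1  (C1 integral (e out))
β4 |R1  (only one flow-in slot at J1)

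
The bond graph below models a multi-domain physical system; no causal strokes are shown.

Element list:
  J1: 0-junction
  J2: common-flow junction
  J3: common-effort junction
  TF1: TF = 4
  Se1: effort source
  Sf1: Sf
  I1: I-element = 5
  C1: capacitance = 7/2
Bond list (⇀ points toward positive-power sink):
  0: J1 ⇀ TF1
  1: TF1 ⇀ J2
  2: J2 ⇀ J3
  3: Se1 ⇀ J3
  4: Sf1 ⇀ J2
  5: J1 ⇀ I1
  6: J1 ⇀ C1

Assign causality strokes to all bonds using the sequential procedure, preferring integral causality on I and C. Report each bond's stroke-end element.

bond 3 →J3  (Se1 (Se) sets effort on bond)
bond 4 →Sf1  (source Sf1 imposes f)
bond 1 →J2  (J2 flow already set via bond 4)
bond 2 →J2  (J2: bond 4 brought flow, rest push out)
bond 0 →TF1  (TF TF1: opposite of bond 1)
bond 5 →I1  (I1 outputs flow p/I1)
bond 6 →J1  (J1: last free bond brings effort in)

#0 stroke at TF1
#1 stroke at J2
#2 stroke at J2
#3 stroke at J3
#4 stroke at Sf1
#5 stroke at I1
#6 stroke at J1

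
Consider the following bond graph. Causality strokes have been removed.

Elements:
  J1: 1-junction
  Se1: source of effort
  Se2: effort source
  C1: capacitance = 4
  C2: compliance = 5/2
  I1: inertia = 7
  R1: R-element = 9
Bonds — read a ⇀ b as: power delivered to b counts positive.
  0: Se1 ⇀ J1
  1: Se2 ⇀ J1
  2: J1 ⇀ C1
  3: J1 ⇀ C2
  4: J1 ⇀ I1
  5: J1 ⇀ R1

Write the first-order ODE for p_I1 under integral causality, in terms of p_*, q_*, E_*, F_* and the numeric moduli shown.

#0 |J1  (source Se1 imposes e)
#1 |J1  (Se2: effort source, stroke at far end)
#2 |J1  (C1: C, integral causality)
#3 |J1  (C2: C, integral causality)
#4 |I1  (prefer integral on I1)
#5 |J1  (J1: bond 4 brought flow, rest push out)

dp_I1/dt = E_Se1 + E_Se2 - 9*p_I1/7 - q_C1/4 - 2*q_C2/5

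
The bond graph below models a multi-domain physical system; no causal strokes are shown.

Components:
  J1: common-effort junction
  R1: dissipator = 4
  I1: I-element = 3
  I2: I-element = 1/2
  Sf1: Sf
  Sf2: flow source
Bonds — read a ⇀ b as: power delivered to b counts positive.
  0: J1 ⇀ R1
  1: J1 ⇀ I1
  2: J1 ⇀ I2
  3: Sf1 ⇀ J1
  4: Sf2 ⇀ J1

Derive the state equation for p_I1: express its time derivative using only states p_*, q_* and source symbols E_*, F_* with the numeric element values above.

dp_I1/dt = 4*F_Sf1 + 4*F_Sf2 - 4*p_I1/3 - 8*p_I2

b3 stroke→Sf1  (source Sf1 imposes f)
b4 stroke→Sf2  (Sf2 (Sf) sets flow on bond)
b1 stroke→I1  (prefer integral on I1)
b2 stroke→I2  (I2: I, integral causality)
b0 stroke→J1  (J1 needs exactly one e-in)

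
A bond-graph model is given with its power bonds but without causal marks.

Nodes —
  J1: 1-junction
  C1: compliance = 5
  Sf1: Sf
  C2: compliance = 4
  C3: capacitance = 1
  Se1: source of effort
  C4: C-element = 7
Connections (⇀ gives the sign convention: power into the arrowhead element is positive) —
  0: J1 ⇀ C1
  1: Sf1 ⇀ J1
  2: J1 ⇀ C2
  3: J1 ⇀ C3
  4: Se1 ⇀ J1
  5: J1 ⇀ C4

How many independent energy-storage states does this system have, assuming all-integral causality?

b1 stroke at Sf1  (Sf1 (Sf) sets flow on bond)
b4 stroke at J1  (Se1 (Se) sets effort on bond)
b0 stroke at J1  (1-jn J1 has f-setter on 1)
b2 stroke at J1  (1-jn J1 has f-setter on 1)
b3 stroke at J1  (J1 flow already set via bond 1)
b5 stroke at J1  (J1: bond 1 brought flow, rest push out)

4  (C1, C2, C3, C4 all integral)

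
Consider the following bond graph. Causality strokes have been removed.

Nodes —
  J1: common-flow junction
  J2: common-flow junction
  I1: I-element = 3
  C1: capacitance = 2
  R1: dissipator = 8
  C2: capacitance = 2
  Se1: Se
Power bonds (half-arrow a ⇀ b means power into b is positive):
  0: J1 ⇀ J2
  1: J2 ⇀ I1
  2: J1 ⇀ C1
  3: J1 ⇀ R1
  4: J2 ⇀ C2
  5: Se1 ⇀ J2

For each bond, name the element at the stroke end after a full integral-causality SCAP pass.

#0 |J2
#1 |I1
#2 |J1
#3 |J1
#4 |J2
#5 |J2

#5 stroke at J2  (Se1 fixes effort; stroke away)
#1 stroke at I1  (I1 integral (f out))
#0 stroke at J2  (J2 flow already set via bond 1)
#4 stroke at J2  (J2 flow already set via bond 1)
#2 stroke at J1  (J1: bond 0 brought flow, rest push out)
#3 stroke at J1  (1-jn J1 has f-setter on 0)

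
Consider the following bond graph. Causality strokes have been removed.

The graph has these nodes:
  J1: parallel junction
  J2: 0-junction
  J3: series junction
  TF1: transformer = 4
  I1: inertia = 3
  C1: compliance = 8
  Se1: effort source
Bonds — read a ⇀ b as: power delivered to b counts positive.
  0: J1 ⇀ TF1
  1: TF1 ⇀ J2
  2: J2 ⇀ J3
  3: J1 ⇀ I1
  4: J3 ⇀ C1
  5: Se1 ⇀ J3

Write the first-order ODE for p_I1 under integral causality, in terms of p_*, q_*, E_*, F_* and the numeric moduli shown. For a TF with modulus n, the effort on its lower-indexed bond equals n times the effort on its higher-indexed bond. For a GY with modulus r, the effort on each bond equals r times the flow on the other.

β5 |J3  (Se1 fixes effort; stroke away)
β3 |I1  (prefer integral on I1)
β0 |J1  (J1: last free bond brings effort in)
β1 |TF1  (TF1: transformer flips bond 0)
β2 |J2  (J2: last free bond brings effort in)
β4 |J3  (common-f at J3 fixed by 2)

dp_I1/dt = -4*E_Se1 + q_C1/2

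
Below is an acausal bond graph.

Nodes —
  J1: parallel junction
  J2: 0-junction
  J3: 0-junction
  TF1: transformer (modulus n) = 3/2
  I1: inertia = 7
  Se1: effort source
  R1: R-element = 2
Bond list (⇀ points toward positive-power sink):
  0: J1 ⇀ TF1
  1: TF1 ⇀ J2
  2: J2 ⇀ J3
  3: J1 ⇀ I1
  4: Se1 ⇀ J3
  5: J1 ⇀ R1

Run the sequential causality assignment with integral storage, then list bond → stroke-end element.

#4 |J3  (Se1: effort source, stroke at far end)
#2 |J2  (J3 effort already set via bond 4)
#1 |TF1  (0-jn J2 has e-setter on 2)
#0 |J1  (through TF1, causality passes straight; one stroke at TF1)
#3 |I1  (J1 effort already set via bond 0)
#5 |R1  (J1 effort already set via bond 0)

bond 0 stroke at J1
bond 1 stroke at TF1
bond 2 stroke at J2
bond 3 stroke at I1
bond 4 stroke at J3
bond 5 stroke at R1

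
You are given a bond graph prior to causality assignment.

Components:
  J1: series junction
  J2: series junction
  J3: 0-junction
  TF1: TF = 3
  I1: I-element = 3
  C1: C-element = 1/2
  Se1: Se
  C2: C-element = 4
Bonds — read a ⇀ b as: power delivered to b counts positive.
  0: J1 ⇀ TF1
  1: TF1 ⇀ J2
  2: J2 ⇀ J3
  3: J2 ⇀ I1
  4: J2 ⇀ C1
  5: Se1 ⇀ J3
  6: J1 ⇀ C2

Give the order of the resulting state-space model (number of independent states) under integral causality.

3  (C1, C2, I1 all integral)

#5 stroke→J3  (source Se1 imposes e)
#2 stroke→J2  (common-e at J3 fixed by 5)
#3 stroke→I1  (prefer integral on I1)
#1 stroke→J2  (J2: bond 3 brought flow, rest push out)
#4 stroke→J2  (J2: bond 3 brought flow, rest push out)
#0 stroke→TF1  (TF TF1: opposite of bond 1)
#6 stroke→J1  (common-f at J1 fixed by 0)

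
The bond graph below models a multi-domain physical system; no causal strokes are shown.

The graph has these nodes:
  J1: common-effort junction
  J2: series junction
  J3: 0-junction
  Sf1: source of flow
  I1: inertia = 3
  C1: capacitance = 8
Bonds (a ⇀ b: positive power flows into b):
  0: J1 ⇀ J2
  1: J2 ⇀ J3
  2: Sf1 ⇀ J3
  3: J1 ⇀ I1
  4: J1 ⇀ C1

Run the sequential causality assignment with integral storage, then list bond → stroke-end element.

β0 |J2
β1 |J3
β2 |Sf1
β3 |I1
β4 |J1

β2 →Sf1  (source Sf1 imposes f)
β1 →J3  (only one effort-in slot at J3)
β0 →J2  (1-jn J2 has f-setter on 1)
β3 →I1  (I1 integral (f out))
β4 →J1  (only one effort-in slot at J1)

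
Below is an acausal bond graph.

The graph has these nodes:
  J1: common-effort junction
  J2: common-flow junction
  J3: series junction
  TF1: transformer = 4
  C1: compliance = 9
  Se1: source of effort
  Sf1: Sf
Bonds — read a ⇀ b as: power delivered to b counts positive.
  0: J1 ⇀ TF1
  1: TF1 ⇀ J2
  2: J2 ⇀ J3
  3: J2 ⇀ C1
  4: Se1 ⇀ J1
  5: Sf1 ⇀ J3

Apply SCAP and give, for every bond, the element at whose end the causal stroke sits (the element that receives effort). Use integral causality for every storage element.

#4 |J1  (Se1 (Se) sets effort on bond)
#5 |Sf1  (Sf1 (Sf) sets flow on bond)
#0 |TF1  (common-e at J1 fixed by 4)
#2 |J3  (1-jn J3 has f-setter on 5)
#1 |J2  (TF TF1: opposite of bond 0)
#3 |J2  (J2: bond 2 brought flow, rest push out)

β0 stroke→TF1
β1 stroke→J2
β2 stroke→J3
β3 stroke→J2
β4 stroke→J1
β5 stroke→Sf1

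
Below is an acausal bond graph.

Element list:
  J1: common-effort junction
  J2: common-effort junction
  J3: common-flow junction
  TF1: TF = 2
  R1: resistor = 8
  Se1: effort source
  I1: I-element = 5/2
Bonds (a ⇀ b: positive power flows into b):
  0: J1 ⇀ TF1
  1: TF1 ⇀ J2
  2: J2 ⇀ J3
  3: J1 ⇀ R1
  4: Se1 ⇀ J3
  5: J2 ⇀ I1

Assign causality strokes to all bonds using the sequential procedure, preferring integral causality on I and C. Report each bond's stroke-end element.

β4 stroke→J3  (Se1: effort source, stroke at far end)
β2 stroke→J2  (J3: last free bond brings flow in)
β1 stroke→TF1  (J2 effort already set via bond 2)
β5 stroke→I1  (J2: bond 2 brought effort, rest push out)
β0 stroke→J1  (TF1: transformer flips bond 1)
β3 stroke→R1  (common-e at J1 fixed by 0)

b0 |J1
b1 |TF1
b2 |J2
b3 |R1
b4 |J3
b5 |I1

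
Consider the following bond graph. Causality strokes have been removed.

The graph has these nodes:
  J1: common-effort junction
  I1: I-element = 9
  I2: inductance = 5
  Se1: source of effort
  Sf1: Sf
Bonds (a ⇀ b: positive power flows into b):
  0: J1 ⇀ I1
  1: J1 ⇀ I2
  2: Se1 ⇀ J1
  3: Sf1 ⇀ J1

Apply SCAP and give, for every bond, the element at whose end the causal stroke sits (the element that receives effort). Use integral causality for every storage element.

#0 stroke at I1
#1 stroke at I2
#2 stroke at J1
#3 stroke at Sf1

b2 →J1  (Se1 (Se) sets effort on bond)
b3 →Sf1  (source Sf1 imposes f)
b0 →I1  (common-e at J1 fixed by 2)
b1 →I2  (common-e at J1 fixed by 2)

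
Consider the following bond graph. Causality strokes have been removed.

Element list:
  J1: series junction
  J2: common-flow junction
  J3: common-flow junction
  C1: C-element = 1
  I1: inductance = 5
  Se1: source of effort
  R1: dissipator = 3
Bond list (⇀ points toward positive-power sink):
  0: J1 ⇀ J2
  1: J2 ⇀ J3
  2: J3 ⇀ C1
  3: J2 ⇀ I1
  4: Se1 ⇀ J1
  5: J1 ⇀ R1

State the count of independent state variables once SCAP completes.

2  (C1, I1 all integral)

bond 4 |J1  (Se1 (Se) sets effort on bond)
bond 2 |J3  (C1: C, integral causality)
bond 1 |J2  (closing 1-jn rule on J3)
bond 3 |I1  (prefer integral on I1)
bond 0 |J2  (common-f at J2 fixed by 3)
bond 5 |J1  (J1: bond 0 brought flow, rest push out)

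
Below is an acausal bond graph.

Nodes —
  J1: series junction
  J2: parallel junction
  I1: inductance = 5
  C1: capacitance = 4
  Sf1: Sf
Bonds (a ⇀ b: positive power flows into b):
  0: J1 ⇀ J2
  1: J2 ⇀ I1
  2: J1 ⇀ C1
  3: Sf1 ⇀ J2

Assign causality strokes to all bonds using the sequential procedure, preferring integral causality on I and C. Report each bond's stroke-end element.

bond 3 →Sf1  (Sf1 (Sf) sets flow on bond)
bond 1 →I1  (I1: I, integral causality)
bond 0 →J2  (J2: last free bond brings effort in)
bond 2 →J1  (common-f at J1 fixed by 0)

#0 stroke→J2
#1 stroke→I1
#2 stroke→J1
#3 stroke→Sf1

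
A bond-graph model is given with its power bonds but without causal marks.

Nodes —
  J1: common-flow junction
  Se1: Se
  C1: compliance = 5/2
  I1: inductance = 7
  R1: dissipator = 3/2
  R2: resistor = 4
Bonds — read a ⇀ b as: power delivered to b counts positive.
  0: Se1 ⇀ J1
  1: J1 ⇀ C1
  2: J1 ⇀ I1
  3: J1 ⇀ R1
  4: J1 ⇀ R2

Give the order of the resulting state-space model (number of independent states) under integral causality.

bond 0 stroke at J1  (Se1 fixes effort; stroke away)
bond 1 stroke at J1  (prefer integral on C1)
bond 2 stroke at I1  (I1 outputs flow p/I1)
bond 3 stroke at J1  (1-jn J1 has f-setter on 2)
bond 4 stroke at J1  (J1: bond 2 brought flow, rest push out)

2  (C1, I1 all integral)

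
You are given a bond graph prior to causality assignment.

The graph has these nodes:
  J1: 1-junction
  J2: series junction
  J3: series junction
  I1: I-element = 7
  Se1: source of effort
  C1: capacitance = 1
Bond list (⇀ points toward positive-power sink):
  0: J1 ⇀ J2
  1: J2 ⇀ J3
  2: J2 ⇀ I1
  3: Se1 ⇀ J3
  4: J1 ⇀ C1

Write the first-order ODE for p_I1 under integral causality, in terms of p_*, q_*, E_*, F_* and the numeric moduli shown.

bond 3 stroke→J3  (Se1: effort source, stroke at far end)
bond 1 stroke→J2  (J3: last free bond brings flow in)
bond 2 stroke→I1  (I1: I, integral causality)
bond 0 stroke→J2  (1-jn J2 has f-setter on 2)
bond 4 stroke→J1  (common-f at J1 fixed by 0)

dp_I1/dt = E_Se1 - q_C1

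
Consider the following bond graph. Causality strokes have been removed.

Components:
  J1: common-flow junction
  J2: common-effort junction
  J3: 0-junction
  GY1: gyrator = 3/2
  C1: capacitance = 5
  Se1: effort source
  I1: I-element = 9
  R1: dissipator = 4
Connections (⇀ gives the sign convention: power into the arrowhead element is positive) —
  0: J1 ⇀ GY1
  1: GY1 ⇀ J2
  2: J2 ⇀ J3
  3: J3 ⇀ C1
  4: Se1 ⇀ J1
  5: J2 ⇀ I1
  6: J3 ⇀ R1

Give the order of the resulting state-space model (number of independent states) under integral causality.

b4 →J1  (Se1 fixes effort; stroke away)
b0 →GY1  (only one flow-in slot at J1)
b1 →GY1  (GY1 both-in/both-out from 0)
b3 →J3  (C1 integral (e out))
b2 →J2  (J3 effort already set via bond 3)
b6 →R1  (0-jn J3 has e-setter on 3)
b5 →I1  (0-jn J2 has e-setter on 2)

2  (C1, I1 all integral)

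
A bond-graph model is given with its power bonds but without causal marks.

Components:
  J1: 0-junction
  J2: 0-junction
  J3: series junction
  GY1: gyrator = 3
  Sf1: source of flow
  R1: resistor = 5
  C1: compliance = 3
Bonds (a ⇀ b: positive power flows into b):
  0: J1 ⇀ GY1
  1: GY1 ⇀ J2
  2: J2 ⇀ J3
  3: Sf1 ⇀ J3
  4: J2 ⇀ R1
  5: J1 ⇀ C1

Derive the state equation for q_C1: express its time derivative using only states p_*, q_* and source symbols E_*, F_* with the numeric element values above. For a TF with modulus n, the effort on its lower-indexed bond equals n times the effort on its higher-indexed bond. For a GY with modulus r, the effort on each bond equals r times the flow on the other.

#3 stroke→Sf1  (Sf1: flow source, stroke at near end)
#2 stroke→J3  (J3: bond 3 brought flow, rest push out)
#5 stroke→J1  (C1 integral (e out))
#0 stroke→GY1  (J1: bond 5 brought effort, rest push out)
#1 stroke→GY1  (through GY1, causality inverts; strokes same side of GY1)
#4 stroke→J2  (only one effort-in slot at J2)

dq_C1/dt = 5*F_Sf1/3 - 5*q_C1/27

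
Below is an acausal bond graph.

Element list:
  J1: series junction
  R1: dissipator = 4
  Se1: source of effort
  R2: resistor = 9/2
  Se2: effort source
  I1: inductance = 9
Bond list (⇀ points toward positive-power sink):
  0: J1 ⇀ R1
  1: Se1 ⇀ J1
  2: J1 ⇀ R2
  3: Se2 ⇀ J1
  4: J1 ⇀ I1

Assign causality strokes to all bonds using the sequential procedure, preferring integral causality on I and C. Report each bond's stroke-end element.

b1 stroke→J1  (Se1: effort source, stroke at far end)
b3 stroke→J1  (source Se2 imposes e)
b4 stroke→I1  (I1 integral (f out))
b0 stroke→J1  (common-f at J1 fixed by 4)
b2 stroke→J1  (J1 flow already set via bond 4)

β0 |J1
β1 |J1
β2 |J1
β3 |J1
β4 |I1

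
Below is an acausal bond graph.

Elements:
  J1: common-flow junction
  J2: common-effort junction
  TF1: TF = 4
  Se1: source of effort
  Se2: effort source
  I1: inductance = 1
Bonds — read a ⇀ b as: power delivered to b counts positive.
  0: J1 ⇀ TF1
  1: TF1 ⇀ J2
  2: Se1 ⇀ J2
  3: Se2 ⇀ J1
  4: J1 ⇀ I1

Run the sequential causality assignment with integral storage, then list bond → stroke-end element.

β0 |J1
β1 |TF1
β2 |J2
β3 |J1
β4 |I1

b2 |J2  (Se1: effort source, stroke at far end)
b3 |J1  (Se2: effort source, stroke at far end)
b1 |TF1  (common-e at J2 fixed by 2)
b0 |J1  (through TF1, causality passes straight; one stroke at TF1)
b4 |I1  (J1: last free bond brings flow in)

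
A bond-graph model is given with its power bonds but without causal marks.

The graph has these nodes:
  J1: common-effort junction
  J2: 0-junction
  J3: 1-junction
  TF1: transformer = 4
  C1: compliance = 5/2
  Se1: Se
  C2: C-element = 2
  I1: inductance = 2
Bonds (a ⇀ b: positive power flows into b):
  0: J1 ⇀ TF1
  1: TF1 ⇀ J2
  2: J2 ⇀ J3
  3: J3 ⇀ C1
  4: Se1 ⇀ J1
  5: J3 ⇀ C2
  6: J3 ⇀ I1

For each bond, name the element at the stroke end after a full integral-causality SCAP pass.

b4 stroke at J1  (Se1: effort source, stroke at far end)
b0 stroke at TF1  (J1: bond 4 brought effort, rest push out)
b1 stroke at J2  (through TF1, causality passes straight; one stroke at TF1)
b2 stroke at J3  (common-e at J2 fixed by 1)
b3 stroke at J3  (C1 integral (e out))
b5 stroke at J3  (C2 outputs effort q/C2)
b6 stroke at I1  (closing 1-jn rule on J3)

β0 →TF1
β1 →J2
β2 →J3
β3 →J3
β4 →J1
β5 →J3
β6 →I1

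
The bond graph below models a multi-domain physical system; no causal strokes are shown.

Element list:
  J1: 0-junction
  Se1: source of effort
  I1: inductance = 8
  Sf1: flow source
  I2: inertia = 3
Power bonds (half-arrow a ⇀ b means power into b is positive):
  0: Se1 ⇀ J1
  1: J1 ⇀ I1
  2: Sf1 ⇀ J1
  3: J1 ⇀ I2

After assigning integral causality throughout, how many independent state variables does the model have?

2  (I1, I2 all integral)

#0 |J1  (Se1 (Se) sets effort on bond)
#2 |Sf1  (Sf1 (Sf) sets flow on bond)
#1 |I1  (J1 effort already set via bond 0)
#3 |I2  (J1: bond 0 brought effort, rest push out)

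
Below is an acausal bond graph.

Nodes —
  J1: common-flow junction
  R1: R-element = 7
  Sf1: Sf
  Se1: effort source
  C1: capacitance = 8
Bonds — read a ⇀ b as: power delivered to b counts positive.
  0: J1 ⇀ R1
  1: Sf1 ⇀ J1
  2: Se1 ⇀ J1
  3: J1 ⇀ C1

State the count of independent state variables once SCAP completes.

bond 1 →Sf1  (Sf1 fixes flow; stroke at Sf1)
bond 2 →J1  (Se1 (Se) sets effort on bond)
bond 0 →J1  (common-f at J1 fixed by 1)
bond 3 →J1  (J1: bond 1 brought flow, rest push out)

1  (C1 all integral)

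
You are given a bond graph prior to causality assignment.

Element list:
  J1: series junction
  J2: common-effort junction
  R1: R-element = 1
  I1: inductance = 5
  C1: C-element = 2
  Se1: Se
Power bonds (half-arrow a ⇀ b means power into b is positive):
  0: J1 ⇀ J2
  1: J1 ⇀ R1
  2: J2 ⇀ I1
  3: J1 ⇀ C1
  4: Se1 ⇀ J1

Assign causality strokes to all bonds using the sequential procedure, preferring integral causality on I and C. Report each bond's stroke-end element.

b4 stroke→J1  (source Se1 imposes e)
b2 stroke→I1  (I1 outputs flow p/I1)
b0 stroke→J2  (only one effort-in slot at J2)
b1 stroke→J1  (common-f at J1 fixed by 0)
b3 stroke→J1  (1-jn J1 has f-setter on 0)

bond 0 →J2
bond 1 →J1
bond 2 →I1
bond 3 →J1
bond 4 →J1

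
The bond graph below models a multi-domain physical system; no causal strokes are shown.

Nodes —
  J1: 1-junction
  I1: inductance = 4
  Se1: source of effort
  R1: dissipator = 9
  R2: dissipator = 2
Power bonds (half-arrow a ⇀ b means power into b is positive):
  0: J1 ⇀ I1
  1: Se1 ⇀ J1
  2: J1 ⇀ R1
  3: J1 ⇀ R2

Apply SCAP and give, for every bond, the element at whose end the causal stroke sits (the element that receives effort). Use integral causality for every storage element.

b1 |J1  (Se1: effort source, stroke at far end)
b0 |I1  (I1: I, integral causality)
b2 |J1  (common-f at J1 fixed by 0)
b3 |J1  (J1: bond 0 brought flow, rest push out)

β0 →I1
β1 →J1
β2 →J1
β3 →J1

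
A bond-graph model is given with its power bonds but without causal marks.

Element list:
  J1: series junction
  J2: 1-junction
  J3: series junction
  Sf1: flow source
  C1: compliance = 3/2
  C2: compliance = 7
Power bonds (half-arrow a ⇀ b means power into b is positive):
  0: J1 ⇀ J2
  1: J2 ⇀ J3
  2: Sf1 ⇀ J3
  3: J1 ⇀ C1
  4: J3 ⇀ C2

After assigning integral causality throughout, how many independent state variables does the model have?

2  (C1, C2 all integral)

b2 |Sf1  (Sf1: flow source, stroke at near end)
b1 |J3  (J3 flow already set via bond 2)
b4 |J3  (J3: bond 2 brought flow, rest push out)
b0 |J2  (J2: bond 1 brought flow, rest push out)
b3 |J1  (common-f at J1 fixed by 0)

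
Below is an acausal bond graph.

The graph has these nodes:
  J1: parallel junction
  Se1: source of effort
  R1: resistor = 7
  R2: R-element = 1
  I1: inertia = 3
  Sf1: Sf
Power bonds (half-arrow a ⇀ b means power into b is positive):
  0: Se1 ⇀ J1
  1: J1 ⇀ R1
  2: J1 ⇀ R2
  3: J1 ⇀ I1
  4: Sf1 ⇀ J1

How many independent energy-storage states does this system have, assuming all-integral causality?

b0 |J1  (Se1 fixes effort; stroke away)
b4 |Sf1  (Sf1: flow source, stroke at near end)
b1 |R1  (J1 effort already set via bond 0)
b2 |R2  (J1 effort already set via bond 0)
b3 |I1  (common-e at J1 fixed by 0)

1  (I1 all integral)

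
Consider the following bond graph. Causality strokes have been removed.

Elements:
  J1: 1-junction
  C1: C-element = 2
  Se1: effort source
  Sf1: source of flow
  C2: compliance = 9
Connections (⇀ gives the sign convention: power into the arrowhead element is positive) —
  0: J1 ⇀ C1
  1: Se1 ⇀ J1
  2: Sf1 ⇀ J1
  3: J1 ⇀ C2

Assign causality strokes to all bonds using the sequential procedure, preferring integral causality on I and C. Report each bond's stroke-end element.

b0 →J1
b1 →J1
b2 →Sf1
b3 →J1

β1 |J1  (Se1: effort source, stroke at far end)
β2 |Sf1  (Sf1 (Sf) sets flow on bond)
β0 |J1  (1-jn J1 has f-setter on 2)
β3 |J1  (J1 flow already set via bond 2)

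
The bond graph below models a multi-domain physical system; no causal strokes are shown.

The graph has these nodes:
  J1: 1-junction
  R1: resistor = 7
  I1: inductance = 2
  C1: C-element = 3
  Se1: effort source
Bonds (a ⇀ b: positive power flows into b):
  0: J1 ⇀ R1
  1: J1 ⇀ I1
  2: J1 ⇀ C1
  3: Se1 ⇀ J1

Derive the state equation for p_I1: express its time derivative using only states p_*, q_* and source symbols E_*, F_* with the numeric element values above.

β3 →J1  (Se1 (Se) sets effort on bond)
β1 →I1  (I1 integral (f out))
β0 →J1  (J1 flow already set via bond 1)
β2 →J1  (common-f at J1 fixed by 1)

dp_I1/dt = E_Se1 - 7*p_I1/2 - q_C1/3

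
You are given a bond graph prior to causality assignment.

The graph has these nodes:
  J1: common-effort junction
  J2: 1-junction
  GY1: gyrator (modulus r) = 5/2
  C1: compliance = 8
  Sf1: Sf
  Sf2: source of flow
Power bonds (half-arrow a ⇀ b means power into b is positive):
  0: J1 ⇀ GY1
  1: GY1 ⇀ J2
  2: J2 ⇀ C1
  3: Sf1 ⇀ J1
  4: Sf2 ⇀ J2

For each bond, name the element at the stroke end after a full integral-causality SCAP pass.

#0 |J1
#1 |J2
#2 |J2
#3 |Sf1
#4 |Sf2

bond 3 |Sf1  (Sf1 fixes flow; stroke at Sf1)
bond 4 |Sf2  (Sf2 (Sf) sets flow on bond)
bond 0 |J1  (closing 0-jn rule on J1)
bond 1 |J2  (J2: bond 4 brought flow, rest push out)
bond 2 |J2  (J2: bond 4 brought flow, rest push out)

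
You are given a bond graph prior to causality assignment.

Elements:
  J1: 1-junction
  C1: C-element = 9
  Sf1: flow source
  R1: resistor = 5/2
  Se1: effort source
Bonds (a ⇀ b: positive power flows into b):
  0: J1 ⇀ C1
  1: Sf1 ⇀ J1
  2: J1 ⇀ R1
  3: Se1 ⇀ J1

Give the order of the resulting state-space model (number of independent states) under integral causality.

1  (C1 all integral)

bond 1 stroke at Sf1  (Sf1 (Sf) sets flow on bond)
bond 3 stroke at J1  (Se1 (Se) sets effort on bond)
bond 0 stroke at J1  (common-f at J1 fixed by 1)
bond 2 stroke at J1  (J1: bond 1 brought flow, rest push out)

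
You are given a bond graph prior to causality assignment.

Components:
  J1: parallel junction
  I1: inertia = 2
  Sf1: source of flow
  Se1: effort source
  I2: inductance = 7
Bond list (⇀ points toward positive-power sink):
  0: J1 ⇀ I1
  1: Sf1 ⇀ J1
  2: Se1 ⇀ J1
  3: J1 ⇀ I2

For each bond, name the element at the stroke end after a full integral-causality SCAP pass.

#0 →I1
#1 →Sf1
#2 →J1
#3 →I2

bond 1 |Sf1  (Sf1 fixes flow; stroke at Sf1)
bond 2 |J1  (source Se1 imposes e)
bond 0 |I1  (0-jn J1 has e-setter on 2)
bond 3 |I2  (0-jn J1 has e-setter on 2)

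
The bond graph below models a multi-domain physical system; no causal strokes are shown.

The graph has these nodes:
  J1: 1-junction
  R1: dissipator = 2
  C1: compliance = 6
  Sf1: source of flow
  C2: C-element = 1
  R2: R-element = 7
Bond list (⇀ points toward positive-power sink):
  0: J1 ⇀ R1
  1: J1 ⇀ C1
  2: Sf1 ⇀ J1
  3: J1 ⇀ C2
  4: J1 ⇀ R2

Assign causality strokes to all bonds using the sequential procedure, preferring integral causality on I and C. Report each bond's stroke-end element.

#0 stroke→J1
#1 stroke→J1
#2 stroke→Sf1
#3 stroke→J1
#4 stroke→J1

b2 stroke→Sf1  (Sf1 (Sf) sets flow on bond)
b0 stroke→J1  (J1 flow already set via bond 2)
b1 stroke→J1  (1-jn J1 has f-setter on 2)
b3 stroke→J1  (common-f at J1 fixed by 2)
b4 stroke→J1  (1-jn J1 has f-setter on 2)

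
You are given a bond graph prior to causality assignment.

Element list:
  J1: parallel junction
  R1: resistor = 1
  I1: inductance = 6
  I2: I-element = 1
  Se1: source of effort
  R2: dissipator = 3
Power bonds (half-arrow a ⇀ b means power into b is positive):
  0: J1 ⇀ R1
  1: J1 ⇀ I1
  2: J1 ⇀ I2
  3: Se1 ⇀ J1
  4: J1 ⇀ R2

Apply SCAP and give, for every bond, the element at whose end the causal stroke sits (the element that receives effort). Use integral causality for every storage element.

b3 →J1  (source Se1 imposes e)
b0 →R1  (common-e at J1 fixed by 3)
b1 →I1  (J1: bond 3 brought effort, rest push out)
b2 →I2  (common-e at J1 fixed by 3)
b4 →R2  (J1 effort already set via bond 3)

#0 →R1
#1 →I1
#2 →I2
#3 →J1
#4 →R2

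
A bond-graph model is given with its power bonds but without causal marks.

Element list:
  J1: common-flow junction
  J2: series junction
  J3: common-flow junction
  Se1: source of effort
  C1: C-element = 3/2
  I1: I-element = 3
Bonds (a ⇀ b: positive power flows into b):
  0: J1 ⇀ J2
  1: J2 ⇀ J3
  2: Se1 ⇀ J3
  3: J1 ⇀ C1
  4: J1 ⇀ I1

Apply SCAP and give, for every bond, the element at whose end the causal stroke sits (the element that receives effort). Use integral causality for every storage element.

b2 stroke at J3  (Se1 (Se) sets effort on bond)
b1 stroke at J2  (only one flow-in slot at J3)
b0 stroke at J1  (only one flow-in slot at J2)
b3 stroke at J1  (C1 outputs effort q/C1)
b4 stroke at I1  (closing 1-jn rule on J1)

bond 0 |J1
bond 1 |J2
bond 2 |J3
bond 3 |J1
bond 4 |I1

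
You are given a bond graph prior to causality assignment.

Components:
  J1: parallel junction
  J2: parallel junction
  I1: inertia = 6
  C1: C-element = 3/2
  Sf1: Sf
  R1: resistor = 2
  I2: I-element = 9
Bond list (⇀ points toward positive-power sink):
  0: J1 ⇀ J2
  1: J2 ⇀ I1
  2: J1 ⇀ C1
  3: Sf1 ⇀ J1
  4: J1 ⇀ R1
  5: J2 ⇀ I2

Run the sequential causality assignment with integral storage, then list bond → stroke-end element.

#0 →J2
#1 →I1
#2 →J1
#3 →Sf1
#4 →R1
#5 →I2

b3 →Sf1  (Sf1 (Sf) sets flow on bond)
b1 →I1  (I1 outputs flow p/I1)
b2 →J1  (C1 outputs effort q/C1)
b0 →J2  (J1 effort already set via bond 2)
b4 →R1  (common-e at J1 fixed by 2)
b5 →I2  (J2 effort already set via bond 0)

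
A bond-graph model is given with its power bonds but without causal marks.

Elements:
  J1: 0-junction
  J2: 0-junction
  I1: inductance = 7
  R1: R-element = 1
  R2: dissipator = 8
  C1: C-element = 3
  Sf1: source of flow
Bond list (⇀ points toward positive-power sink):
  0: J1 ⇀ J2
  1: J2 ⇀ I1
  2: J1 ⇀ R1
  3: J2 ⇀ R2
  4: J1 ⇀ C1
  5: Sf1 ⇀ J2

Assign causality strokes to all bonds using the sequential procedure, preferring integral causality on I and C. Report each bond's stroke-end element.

#5 →Sf1  (source Sf1 imposes f)
#1 →I1  (I1 outputs flow p/I1)
#4 →J1  (C1 outputs effort q/C1)
#0 →J2  (J1: bond 4 brought effort, rest push out)
#2 →R1  (J1 effort already set via bond 4)
#3 →R2  (0-jn J2 has e-setter on 0)

β0 stroke at J2
β1 stroke at I1
β2 stroke at R1
β3 stroke at R2
β4 stroke at J1
β5 stroke at Sf1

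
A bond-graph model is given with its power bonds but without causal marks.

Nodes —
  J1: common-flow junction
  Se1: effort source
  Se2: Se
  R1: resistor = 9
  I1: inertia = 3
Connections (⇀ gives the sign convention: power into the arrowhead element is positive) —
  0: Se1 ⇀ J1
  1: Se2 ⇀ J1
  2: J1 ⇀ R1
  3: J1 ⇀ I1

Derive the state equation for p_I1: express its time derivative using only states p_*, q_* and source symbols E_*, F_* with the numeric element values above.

dp_I1/dt = E_Se1 + E_Se2 - 3*p_I1

β0 stroke at J1  (Se1 (Se) sets effort on bond)
β1 stroke at J1  (source Se2 imposes e)
β3 stroke at I1  (I1: I, integral causality)
β2 stroke at J1  (J1 flow already set via bond 3)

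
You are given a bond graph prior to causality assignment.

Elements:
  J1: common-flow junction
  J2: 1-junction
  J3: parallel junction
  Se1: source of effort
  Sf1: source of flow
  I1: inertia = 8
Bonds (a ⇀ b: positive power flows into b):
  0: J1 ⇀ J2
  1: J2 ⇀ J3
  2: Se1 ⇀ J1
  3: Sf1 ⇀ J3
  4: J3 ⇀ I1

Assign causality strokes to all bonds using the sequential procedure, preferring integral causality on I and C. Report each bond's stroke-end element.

#0 stroke→J2
#1 stroke→J3
#2 stroke→J1
#3 stroke→Sf1
#4 stroke→I1

b2 stroke→J1  (Se1: effort source, stroke at far end)
b3 stroke→Sf1  (Sf1 fixes flow; stroke at Sf1)
b0 stroke→J2  (J1 needs exactly one f-in)
b1 stroke→J3  (J2: last free bond brings flow in)
b4 stroke→I1  (common-e at J3 fixed by 1)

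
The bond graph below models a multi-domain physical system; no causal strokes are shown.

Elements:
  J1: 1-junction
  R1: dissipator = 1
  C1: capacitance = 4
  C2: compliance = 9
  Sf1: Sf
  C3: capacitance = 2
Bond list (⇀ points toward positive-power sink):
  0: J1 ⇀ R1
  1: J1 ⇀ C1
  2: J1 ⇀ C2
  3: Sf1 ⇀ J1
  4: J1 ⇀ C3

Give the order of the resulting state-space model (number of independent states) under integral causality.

#3 |Sf1  (Sf1: flow source, stroke at near end)
#0 |J1  (1-jn J1 has f-setter on 3)
#1 |J1  (1-jn J1 has f-setter on 3)
#2 |J1  (common-f at J1 fixed by 3)
#4 |J1  (J1 flow already set via bond 3)

3  (C1, C2, C3 all integral)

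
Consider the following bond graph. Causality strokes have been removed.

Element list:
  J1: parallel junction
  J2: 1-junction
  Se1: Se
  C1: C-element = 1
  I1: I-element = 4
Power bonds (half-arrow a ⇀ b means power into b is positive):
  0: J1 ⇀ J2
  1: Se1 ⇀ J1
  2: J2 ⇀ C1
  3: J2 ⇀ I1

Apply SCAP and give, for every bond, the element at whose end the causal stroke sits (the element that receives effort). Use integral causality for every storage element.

β1 |J1  (Se1 (Se) sets effort on bond)
β0 |J2  (J1: bond 1 brought effort, rest push out)
β2 |J2  (C1 outputs effort q/C1)
β3 |I1  (only one flow-in slot at J2)

#0 →J2
#1 →J1
#2 →J2
#3 →I1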